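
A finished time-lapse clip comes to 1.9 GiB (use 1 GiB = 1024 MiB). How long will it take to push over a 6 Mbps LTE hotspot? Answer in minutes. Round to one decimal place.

45.3 minutes

File: 1.9 GiB = 16320.9 Mb.
At 6 Mbps: 16320.9 / 6 = 2720.1 s ≈ 45.3 minutes.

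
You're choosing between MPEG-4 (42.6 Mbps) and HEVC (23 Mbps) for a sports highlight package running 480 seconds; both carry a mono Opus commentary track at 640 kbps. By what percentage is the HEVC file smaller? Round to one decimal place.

Audio: 640 kbps = 0.640 Mbps.
MPEG-4: 43.240 Mbps × 480 s = 20755.2 Mb = 2.594 GB.
HEVC: 23.640 Mbps × 480 s = 11347.2 Mb = 1.418 GB.
Reduction: (1 − 1.418/2.594) × 100 = 45.33%.

45.3%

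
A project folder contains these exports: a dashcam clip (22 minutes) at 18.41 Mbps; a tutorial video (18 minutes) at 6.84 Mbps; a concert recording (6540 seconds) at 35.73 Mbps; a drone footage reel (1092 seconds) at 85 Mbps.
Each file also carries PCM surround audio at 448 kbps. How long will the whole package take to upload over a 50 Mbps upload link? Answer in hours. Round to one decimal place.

2.0 hours

Audio: 448 kbps = 0.448 Mbps.
dashcam clip: 18.858 Mbps × 1320 s = 24892.6 Mb
tutorial video: 7.288 Mbps × 1080 s = 7871.0 Mb
concert recording: 36.178 Mbps × 6540 s = 236604.1 Mb
drone footage reel: 85.448 Mbps × 1092 s = 93309.2 Mb
Total: 362676.9 Mb = 45334.6 MB.
At 50 Mbps: 362676.9 / 50 = 7254 s ≈ 2.01 hours.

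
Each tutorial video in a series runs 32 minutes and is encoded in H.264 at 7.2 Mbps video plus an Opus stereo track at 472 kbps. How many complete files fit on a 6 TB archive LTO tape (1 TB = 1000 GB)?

3258

32 min = 1920 s
Audio: 472 kbps = 0.472 Mbps.
Total bitrate: 7.672 Mbps.
Per item: 7.672 Mbps × 1920 s = 14,730 Mb = 1,841 MB.
Capacity: 6 TB = 48,000,000 Mb; 3258.60 items → 3258 complete.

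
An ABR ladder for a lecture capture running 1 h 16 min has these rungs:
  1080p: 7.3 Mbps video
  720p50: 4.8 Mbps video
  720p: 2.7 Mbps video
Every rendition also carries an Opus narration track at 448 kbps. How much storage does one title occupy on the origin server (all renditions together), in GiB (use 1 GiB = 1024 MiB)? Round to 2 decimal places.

1 h 16 min = 76 min = 4560 s
Audio: 448 kbps = 0.448 Mbps.
Sum of rendition bitrates: (7.3+0.448) + (4.8+0.448) + (2.7+0.448) = 16.144 Mbps.
× 4560 s = 73,617 Mb = 9,202 MB = 8.570 GiB.

8.57 GiB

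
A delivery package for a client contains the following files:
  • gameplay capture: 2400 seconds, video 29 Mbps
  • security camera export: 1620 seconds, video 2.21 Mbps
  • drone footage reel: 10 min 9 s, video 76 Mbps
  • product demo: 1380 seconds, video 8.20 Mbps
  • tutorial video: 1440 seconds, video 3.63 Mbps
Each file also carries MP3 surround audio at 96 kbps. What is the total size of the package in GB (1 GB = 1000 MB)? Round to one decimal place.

17.1 GB

Audio: 96 kbps = 0.096 Mbps.
gameplay capture: 29.096 Mbps × 2400 s = 69830.4 Mb
security camera export: 2.306 Mbps × 1620 s = 3735.7 Mb
drone footage reel: 76.096 Mbps × 609 s = 46342.5 Mb
product demo: 8.296 Mbps × 1380 s = 11448.5 Mb
tutorial video: 3.726 Mbps × 1440 s = 5365.4 Mb
Total: 136722.5 Mb = 17090.3 MB.
= 17.09 GB.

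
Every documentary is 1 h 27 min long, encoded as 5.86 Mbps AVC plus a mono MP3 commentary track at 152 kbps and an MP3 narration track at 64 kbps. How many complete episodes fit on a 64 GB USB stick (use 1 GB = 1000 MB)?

1 h 27 min = 87 min = 5220 s
Audio total: 152 + 64 = 216 kbps = 0.216 Mbps.
Total bitrate: 6.076 Mbps.
Per item: 6.076 Mbps × 5220 s = 31,717 Mb = 3,965 MB.
Capacity: 64 GB = 512,000 Mb; 16.14 items → 16 complete.

16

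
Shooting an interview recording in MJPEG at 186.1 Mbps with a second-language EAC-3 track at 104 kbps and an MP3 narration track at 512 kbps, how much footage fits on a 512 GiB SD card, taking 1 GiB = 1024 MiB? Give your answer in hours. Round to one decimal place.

Audio total: 104 + 512 = 616 kbps = 0.616 Mbps.
Total bitrate: 186.1 + 0.616 = 186.716 Mbps.
Capacity: 512 GiB = 4,398,047 Mb.
Recording time: 4,398,047 / 186.716 = 23,555 s ≈ 6.54 hours.

6.5 hours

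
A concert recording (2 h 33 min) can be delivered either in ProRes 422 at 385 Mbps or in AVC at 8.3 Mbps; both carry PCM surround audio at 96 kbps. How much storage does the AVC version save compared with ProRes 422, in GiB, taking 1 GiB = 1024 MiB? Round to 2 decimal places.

402.58 GiB

2 h 33 min = 153 min = 9180 s
Audio: 96 kbps = 0.096 Mbps.
ProRes 422: 385.096 Mbps × 9180 s = 3535181.3 Mb = 411.549 GiB.
AVC: 8.396 Mbps × 9180 s = 77075.3 Mb = 8.973 GiB.
Saving: 411.549 − 8.973 = 402.577 GiB.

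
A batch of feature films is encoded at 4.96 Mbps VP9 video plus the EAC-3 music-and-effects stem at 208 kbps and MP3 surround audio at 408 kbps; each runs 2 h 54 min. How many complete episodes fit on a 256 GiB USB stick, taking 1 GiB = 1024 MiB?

37

2 h 54 min = 174 min = 10440 s
Audio total: 208 + 408 = 616 kbps = 0.616 Mbps.
Total bitrate: 5.576 Mbps.
Per item: 5.576 Mbps × 10440 s = 58,213 Mb = 7,277 MB.
Capacity: 256 GiB = 2,199,023 Mb; 37.78 items → 37 complete.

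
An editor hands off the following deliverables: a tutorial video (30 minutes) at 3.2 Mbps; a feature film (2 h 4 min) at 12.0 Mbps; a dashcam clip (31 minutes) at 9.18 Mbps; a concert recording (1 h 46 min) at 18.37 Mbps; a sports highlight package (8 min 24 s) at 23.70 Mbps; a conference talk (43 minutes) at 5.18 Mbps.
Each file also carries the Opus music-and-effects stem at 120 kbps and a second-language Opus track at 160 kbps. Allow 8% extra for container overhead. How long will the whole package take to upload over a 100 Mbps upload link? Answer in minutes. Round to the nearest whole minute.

47 minutes

Audio total: 120 + 160 = 280 kbps = 0.280 Mbps.
tutorial video: 3.480 Mbps × 1800 s × 1.08 = 6765.1 Mb
feature film: 12.280 Mbps × 7440 s × 1.08 = 98672.3 Mb
dashcam clip: 9.460 Mbps × 1860 s × 1.08 = 19003.2 Mb
concert recording: 18.650 Mbps × 6360 s × 1.08 = 128103.1 Mb
sports highlight package: 23.980 Mbps × 504 s × 1.08 = 13052.8 Mb
conference talk: 5.460 Mbps × 2580 s × 1.08 = 15213.7 Mb
Total: 280810.3 Mb = 35101.3 MB.
At 100 Mbps: 280810.3 / 100 = 2808 s ≈ 46.8 minutes.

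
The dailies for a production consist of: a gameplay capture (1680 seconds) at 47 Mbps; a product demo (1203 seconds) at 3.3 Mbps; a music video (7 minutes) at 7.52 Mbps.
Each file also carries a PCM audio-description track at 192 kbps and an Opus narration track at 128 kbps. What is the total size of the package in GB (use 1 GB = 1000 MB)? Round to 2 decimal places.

10.89 GB

Audio total: 192 + 128 = 320 kbps = 0.320 Mbps.
gameplay capture: 47.320 Mbps × 1680 s = 79497.6 Mb
product demo: 3.620 Mbps × 1203 s = 4354.9 Mb
music video: 7.840 Mbps × 420 s = 3292.8 Mb
Total: 87145.3 Mb = 10893.2 MB.
= 10.89 GB.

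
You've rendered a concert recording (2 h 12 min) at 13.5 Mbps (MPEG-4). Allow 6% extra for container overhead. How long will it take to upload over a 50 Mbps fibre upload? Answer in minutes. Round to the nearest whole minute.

2 h 12 min = 132 min = 7920 s
File: 13.500 Mbps × 7920 s = 106920.0 Mb.
With 6% container overhead: ×1.06. → 113335.2 Mb.
At 50 Mbps: 113335.2 / 50 = 2266.7 s ≈ 37.8 minutes.

38 minutes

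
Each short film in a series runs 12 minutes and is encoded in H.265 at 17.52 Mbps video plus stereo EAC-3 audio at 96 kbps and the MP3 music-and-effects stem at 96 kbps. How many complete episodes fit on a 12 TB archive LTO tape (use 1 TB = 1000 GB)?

12 min = 720 s
Audio total: 96 + 96 = 192 kbps = 0.192 Mbps.
Total bitrate: 17.712 Mbps.
Per item: 17.712 Mbps × 720 s = 12,753 Mb = 1,594 MB.
Capacity: 12 TB = 96,000,000 Mb; 7527.85 items → 7527 complete.

7527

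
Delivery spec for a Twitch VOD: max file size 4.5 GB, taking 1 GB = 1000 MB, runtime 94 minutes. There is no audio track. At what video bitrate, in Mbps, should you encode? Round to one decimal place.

6.4 Mbps

Budget: 4.5 GB = 36000.0 Mb.
94 min = 5640 s
Total bitrate budget: 36000.0 Mb / 5640 s = 6.383 Mbps.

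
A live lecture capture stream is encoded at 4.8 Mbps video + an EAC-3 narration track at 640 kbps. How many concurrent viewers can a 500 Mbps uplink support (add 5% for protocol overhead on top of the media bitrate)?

Audio: 640 kbps = 0.640 Mbps.
Per-viewer media rate: 5.440 Mbps.
On the wire with 5% overhead: 5.712 Mbps.
500 Mbps = 500.0 Mbps; 500.0 / 5.712 = 87.54 → 87 viewers.

87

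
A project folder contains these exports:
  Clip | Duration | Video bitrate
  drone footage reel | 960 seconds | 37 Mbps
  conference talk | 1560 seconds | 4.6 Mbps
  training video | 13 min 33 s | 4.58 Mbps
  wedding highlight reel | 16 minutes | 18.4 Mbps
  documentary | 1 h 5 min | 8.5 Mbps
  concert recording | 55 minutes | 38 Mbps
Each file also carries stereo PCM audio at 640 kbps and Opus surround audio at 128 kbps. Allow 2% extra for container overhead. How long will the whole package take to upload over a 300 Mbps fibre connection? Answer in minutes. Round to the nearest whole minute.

Audio total: 640 + 128 = 768 kbps = 0.768 Mbps.
drone footage reel: 37.768 Mbps × 960 s × 1.02 = 36982.4 Mb
conference talk: 5.368 Mbps × 1560 s × 1.02 = 8541.6 Mb
training video: 5.348 Mbps × 813 s × 1.02 = 4434.9 Mb
wedding highlight reel: 19.168 Mbps × 960 s × 1.02 = 18769.3 Mb
documentary: 9.268 Mbps × 3900 s × 1.02 = 36868.1 Mb
concert recording: 38.768 Mbps × 3300 s × 1.02 = 130493.1 Mb
Total: 236089.4 Mb = 29511.2 MB.
At 300 Mbps: 236089.4 / 300 = 787 s ≈ 13.1 minutes.

13 minutes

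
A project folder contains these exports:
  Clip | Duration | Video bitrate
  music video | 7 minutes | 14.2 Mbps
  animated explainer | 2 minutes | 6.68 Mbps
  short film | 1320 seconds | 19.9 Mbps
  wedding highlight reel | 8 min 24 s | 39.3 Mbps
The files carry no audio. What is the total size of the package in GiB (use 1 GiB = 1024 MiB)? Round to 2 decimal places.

6.15 GiB

music video: 14.200 Mbps × 420 s = 5964.0 Mb
animated explainer: 6.680 Mbps × 120 s = 801.6 Mb
short film: 19.900 Mbps × 1320 s = 26268.0 Mb
wedding highlight reel: 39.300 Mbps × 504 s = 19807.2 Mb
Total: 52840.8 Mb = 6605.1 MB.
= 6.151 GiB.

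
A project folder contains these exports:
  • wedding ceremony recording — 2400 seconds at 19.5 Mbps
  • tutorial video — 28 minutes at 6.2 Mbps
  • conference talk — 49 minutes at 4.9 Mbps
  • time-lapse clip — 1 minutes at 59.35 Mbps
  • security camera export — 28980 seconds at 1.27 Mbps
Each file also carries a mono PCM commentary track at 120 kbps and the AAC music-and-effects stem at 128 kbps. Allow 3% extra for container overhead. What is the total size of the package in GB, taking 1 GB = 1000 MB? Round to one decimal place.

15.6 GB

Audio total: 120 + 128 = 248 kbps = 0.248 Mbps.
wedding ceremony recording: 19.748 Mbps × 2400 s × 1.03 = 48817.1 Mb
tutorial video: 6.448 Mbps × 1680 s × 1.03 = 11157.6 Mb
conference talk: 5.148 Mbps × 2940 s × 1.03 = 15589.2 Mb
time-lapse clip: 59.598 Mbps × 60 s × 1.03 = 3683.2 Mb
security camera export: 1.518 Mbps × 28980 s × 1.03 = 45311.4 Mb
Total: 124558.4 Mb = 15569.8 MB.
= 15.57 GB.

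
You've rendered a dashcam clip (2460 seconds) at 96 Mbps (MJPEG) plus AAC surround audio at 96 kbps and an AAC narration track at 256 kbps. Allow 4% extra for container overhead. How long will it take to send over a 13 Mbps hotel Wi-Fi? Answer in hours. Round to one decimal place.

Audio total: 96 + 256 = 352 kbps = 0.352 Mbps.
Total bitrate: 96.352 Mbps.
File: 96.352 Mbps × 2460 s = 237025.9 Mb.
With 4% container overhead: ×1.04. → 246507.0 Mb.
At 13 Mbps: 246507.0 / 13 = 18962.1 s ≈ 5.27 hours.

5.3 hours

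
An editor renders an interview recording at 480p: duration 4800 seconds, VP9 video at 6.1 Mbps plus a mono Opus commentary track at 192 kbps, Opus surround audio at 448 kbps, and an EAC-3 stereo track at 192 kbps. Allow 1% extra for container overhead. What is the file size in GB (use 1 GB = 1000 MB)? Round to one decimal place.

4.2 GB

Audio total: 192 + 448 + 192 = 832 kbps = 0.832 Mbps.
Total bitrate: 6.1 + 0.832 = 6.932 Mbps.
Stream data: 6.932 Mbps × 4800 s = 33273.6 Mb.
With 1% container overhead: ×1.01.
33,606 Mb ÷ 8 = 4,201 MB → 4.201 GB.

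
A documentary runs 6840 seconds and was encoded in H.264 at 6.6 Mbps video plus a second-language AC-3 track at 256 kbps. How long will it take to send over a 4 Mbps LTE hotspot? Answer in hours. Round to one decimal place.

Audio: 256 kbps = 0.256 Mbps.
Total bitrate: 6.856 Mbps.
File: 6.856 Mbps × 6840 s = 46895.0 Mb.
At 4 Mbps: 46895.0 / 4 = 11723.8 s ≈ 3.26 hours.

3.3 hours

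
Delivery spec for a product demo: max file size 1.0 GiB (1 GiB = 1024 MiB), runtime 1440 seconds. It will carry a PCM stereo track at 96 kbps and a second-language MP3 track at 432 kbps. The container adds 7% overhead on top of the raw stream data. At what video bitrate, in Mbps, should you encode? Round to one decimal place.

Budget: 1.0 GiB = 8589.9 Mb.
Stream payload after overhead: 8589.9 / 1.07 = 8028.0 Mb.
Total bitrate budget: 8028.0 Mb / 1440 s = 5.575 Mbps.
Audio total: 96 + 432 = 528 kbps = 0.528 Mbps.
Video: 5.575 − 0.528 = 5.047 Mbps.

5.0 Mbps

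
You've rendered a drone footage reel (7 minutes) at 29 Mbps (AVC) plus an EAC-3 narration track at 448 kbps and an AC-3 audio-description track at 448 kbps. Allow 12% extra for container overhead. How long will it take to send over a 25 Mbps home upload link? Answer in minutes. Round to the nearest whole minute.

9 minutes

7 min = 420 s
Audio total: 448 + 448 = 896 kbps = 0.896 Mbps.
Total bitrate: 29.896 Mbps.
File: 29.896 Mbps × 420 s = 12556.3 Mb.
With 12% container overhead: ×1.12. → 14063.1 Mb.
At 25 Mbps: 14063.1 / 25 = 562.5 s ≈ 9.38 minutes.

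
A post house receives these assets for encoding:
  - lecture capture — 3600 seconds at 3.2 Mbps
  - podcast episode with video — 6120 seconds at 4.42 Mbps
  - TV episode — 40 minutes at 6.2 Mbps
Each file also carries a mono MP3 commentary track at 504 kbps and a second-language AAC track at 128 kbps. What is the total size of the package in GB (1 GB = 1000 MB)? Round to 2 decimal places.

7.64 GB

Audio total: 504 + 128 = 632 kbps = 0.632 Mbps.
lecture capture: 3.832 Mbps × 3600 s = 13795.2 Mb
podcast episode with video: 5.052 Mbps × 6120 s = 30918.2 Mb
TV episode: 6.832 Mbps × 2400 s = 16396.8 Mb
Total: 61110.2 Mb = 7638.8 MB.
= 7.639 GB.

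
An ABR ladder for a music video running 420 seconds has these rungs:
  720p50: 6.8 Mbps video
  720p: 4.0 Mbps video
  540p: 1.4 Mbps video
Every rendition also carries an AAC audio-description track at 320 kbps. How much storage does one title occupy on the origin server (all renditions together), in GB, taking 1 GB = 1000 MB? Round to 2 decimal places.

0.69 GB

Audio: 320 kbps = 0.320 Mbps.
Sum of rendition bitrates: (6.8+0.320) + (4.0+0.320) + (1.4+0.320) = 13.160 Mbps.
× 420 s = 5,527 Mb = 690.9 MB = 0.6909 GB.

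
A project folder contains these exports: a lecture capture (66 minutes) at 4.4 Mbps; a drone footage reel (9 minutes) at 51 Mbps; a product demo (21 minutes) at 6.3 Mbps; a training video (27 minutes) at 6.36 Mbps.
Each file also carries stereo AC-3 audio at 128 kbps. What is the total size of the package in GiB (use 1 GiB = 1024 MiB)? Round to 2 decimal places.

7.47 GiB

Audio: 128 kbps = 0.128 Mbps.
lecture capture: 4.528 Mbps × 3960 s = 17930.9 Mb
drone footage reel: 51.128 Mbps × 540 s = 27609.1 Mb
product demo: 6.428 Mbps × 1260 s = 8099.3 Mb
training video: 6.488 Mbps × 1620 s = 10510.6 Mb
Total: 64149.8 Mb = 8018.7 MB.
= 7.468 GiB.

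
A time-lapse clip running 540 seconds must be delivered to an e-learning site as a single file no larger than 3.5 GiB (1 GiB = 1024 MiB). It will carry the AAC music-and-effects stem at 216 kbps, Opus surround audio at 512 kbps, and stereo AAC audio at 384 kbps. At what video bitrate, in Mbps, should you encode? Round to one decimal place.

Budget: 3.5 GiB = 30064.8 Mb.
Total bitrate budget: 30064.8 Mb / 540 s = 55.676 Mbps.
Audio total: 216 + 512 + 384 = 1112 kbps = 1.112 Mbps.
Video: 55.676 − 1.112 = 54.564 Mbps.

54.6 Mbps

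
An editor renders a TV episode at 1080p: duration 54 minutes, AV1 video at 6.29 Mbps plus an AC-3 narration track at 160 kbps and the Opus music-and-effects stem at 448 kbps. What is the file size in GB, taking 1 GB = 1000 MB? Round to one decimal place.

2.8 GB

54 min = 3240 s
Audio total: 160 + 448 = 608 kbps = 0.608 Mbps.
Total bitrate: 6.29 + 0.608 = 6.898 Mbps.
Stream data: 6.898 Mbps × 3240 s = 22349.5 Mb.
22,350 Mb ÷ 8 = 2,794 MB → 2.794 GB.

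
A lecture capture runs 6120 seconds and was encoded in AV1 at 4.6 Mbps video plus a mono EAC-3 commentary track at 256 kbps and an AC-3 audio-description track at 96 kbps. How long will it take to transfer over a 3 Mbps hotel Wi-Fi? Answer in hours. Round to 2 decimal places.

2.81 hours

Audio total: 256 + 96 = 352 kbps = 0.352 Mbps.
Total bitrate: 4.952 Mbps.
File: 4.952 Mbps × 6120 s = 30306.2 Mb.
At 3 Mbps: 30306.2 / 3 = 10102.1 s ≈ 2.81 hours.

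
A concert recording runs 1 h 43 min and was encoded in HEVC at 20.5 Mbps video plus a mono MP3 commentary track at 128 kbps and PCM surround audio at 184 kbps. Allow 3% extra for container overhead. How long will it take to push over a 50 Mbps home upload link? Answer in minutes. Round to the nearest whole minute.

44 minutes

1 h 43 min = 103 min = 6180 s
Audio total: 128 + 184 = 312 kbps = 0.312 Mbps.
Total bitrate: 20.812 Mbps.
File: 20.812 Mbps × 6180 s = 128618.2 Mb.
With 3% container overhead: ×1.03. → 132476.7 Mb.
At 50 Mbps: 132476.7 / 50 = 2649.5 s ≈ 44.2 minutes.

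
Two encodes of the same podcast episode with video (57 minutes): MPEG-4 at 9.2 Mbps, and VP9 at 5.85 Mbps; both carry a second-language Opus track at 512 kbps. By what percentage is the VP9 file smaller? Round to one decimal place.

34.5%

57 min = 3420 s
Audio: 512 kbps = 0.512 Mbps.
MPEG-4: 9.712 Mbps × 3420 s = 33215.0 Mb = 4.152 GB.
VP9: 6.362 Mbps × 3420 s = 21758.0 Mb = 2.720 GB.
Reduction: (1 − 2.720/4.152) × 100 = 34.49%.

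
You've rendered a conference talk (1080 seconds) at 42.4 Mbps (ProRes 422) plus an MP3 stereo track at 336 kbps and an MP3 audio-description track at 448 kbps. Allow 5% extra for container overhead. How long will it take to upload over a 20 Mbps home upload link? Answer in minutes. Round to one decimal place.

Audio total: 336 + 448 = 784 kbps = 0.784 Mbps.
Total bitrate: 43.184 Mbps.
File: 43.184 Mbps × 1080 s = 46638.7 Mb.
With 5% container overhead: ×1.05. → 48970.7 Mb.
At 20 Mbps: 48970.7 / 20 = 2448.5 s ≈ 40.8 minutes.

40.8 minutes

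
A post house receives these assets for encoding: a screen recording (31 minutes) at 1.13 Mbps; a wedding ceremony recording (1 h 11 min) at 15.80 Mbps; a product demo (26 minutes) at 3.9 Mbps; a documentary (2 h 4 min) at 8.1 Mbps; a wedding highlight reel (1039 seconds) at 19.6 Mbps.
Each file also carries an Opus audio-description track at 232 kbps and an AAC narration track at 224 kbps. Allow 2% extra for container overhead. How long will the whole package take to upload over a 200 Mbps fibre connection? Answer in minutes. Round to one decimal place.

13.9 minutes

Audio total: 232 + 224 = 456 kbps = 0.456 Mbps.
screen recording: 1.586 Mbps × 1860 s × 1.02 = 3009.0 Mb
wedding ceremony recording: 16.256 Mbps × 4260 s × 1.02 = 70635.6 Mb
product demo: 4.356 Mbps × 1560 s × 1.02 = 6931.3 Mb
documentary: 8.556 Mbps × 7440 s × 1.02 = 64929.8 Mb
wedding highlight reel: 20.056 Mbps × 1039 s × 1.02 = 21254.9 Mb
Total: 166760.5 Mb = 20845.1 MB.
At 200 Mbps: 166760.5 / 200 = 834 s ≈ 13.9 minutes.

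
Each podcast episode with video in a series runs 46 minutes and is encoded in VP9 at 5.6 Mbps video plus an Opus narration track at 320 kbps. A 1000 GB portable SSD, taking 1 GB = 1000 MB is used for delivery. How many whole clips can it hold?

489

46 min = 2760 s
Audio: 320 kbps = 0.320 Mbps.
Total bitrate: 5.920 Mbps.
Per item: 5.920 Mbps × 2760 s = 16,339 Mb = 2,042 MB.
Capacity: 1000 GB = 8,000,000 Mb; 489.62 items → 489 complete.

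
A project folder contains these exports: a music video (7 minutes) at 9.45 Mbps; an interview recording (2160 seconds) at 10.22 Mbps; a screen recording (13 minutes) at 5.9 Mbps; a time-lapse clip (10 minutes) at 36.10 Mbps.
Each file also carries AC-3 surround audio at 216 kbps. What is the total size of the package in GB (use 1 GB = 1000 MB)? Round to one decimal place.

Audio: 216 kbps = 0.216 Mbps.
music video: 9.666 Mbps × 420 s = 4059.7 Mb
interview recording: 10.436 Mbps × 2160 s = 22541.8 Mb
screen recording: 6.116 Mbps × 780 s = 4770.5 Mb
time-lapse clip: 36.316 Mbps × 600 s = 21789.6 Mb
Total: 53161.6 Mb = 6645.2 MB.
= 6.645 GB.

6.6 GB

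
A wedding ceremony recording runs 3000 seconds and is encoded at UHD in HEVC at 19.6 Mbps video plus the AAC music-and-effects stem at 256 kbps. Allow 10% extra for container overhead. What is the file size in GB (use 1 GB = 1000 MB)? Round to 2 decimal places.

8.19 GB

Audio: 256 kbps = 0.256 Mbps.
Total bitrate: 19.6 + 0.256 = 19.856 Mbps.
Stream data: 19.856 Mbps × 3000 s = 59568.0 Mb.
With 10% container overhead: ×1.10.
65,525 Mb ÷ 8 = 8,191 MB → 8.191 GB.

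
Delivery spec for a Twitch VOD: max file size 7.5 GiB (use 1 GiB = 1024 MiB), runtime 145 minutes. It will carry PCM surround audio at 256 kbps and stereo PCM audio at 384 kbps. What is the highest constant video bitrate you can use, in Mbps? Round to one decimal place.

Budget: 7.5 GiB = 64424.5 Mb.
145 min = 8700 s
Total bitrate budget: 64424.5 Mb / 8700 s = 7.405 Mbps.
Audio total: 256 + 384 = 640 kbps = 0.640 Mbps.
Video: 7.405 − 0.640 = 6.765 Mbps.

6.8 Mbps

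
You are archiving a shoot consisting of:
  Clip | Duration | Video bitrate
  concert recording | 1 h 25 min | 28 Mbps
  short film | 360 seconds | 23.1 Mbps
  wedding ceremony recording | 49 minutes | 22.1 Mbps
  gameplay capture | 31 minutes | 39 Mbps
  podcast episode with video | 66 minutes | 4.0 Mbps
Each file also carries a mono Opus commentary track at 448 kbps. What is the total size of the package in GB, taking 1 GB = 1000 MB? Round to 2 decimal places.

Audio: 448 kbps = 0.448 Mbps.
concert recording: 28.448 Mbps × 5100 s = 145084.8 Mb
short film: 23.548 Mbps × 360 s = 8477.3 Mb
wedding ceremony recording: 22.548 Mbps × 2940 s = 66291.1 Mb
gameplay capture: 39.448 Mbps × 1860 s = 73373.3 Mb
podcast episode with video: 4.448 Mbps × 3960 s = 17614.1 Mb
Total: 310840.6 Mb = 38855.1 MB.
= 38.86 GB.

38.86 GB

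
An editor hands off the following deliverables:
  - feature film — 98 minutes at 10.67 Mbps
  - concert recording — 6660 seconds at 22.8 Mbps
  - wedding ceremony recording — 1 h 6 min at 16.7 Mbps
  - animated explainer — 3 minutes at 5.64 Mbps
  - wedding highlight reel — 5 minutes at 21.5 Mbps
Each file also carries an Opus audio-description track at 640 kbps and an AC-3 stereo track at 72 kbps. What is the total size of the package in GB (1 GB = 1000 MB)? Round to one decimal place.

Audio total: 640 + 72 = 712 kbps = 0.712 Mbps.
feature film: 11.382 Mbps × 5880 s = 66926.2 Mb
concert recording: 23.512 Mbps × 6660 s = 156589.9 Mb
wedding ceremony recording: 17.412 Mbps × 3960 s = 68951.5 Mb
animated explainer: 6.352 Mbps × 180 s = 1143.4 Mb
wedding highlight reel: 22.212 Mbps × 300 s = 6663.6 Mb
Total: 300274.6 Mb = 37534.3 MB.
= 37.53 GB.

37.5 GB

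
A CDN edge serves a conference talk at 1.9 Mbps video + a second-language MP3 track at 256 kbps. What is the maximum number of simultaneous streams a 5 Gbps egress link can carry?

Audio: 256 kbps = 0.256 Mbps.
Per-viewer media rate: 2.156 Mbps.
5 Gbps = 5,000 Mbps; 5,000 / 2.156 = 2319.11 → 2319 viewers.

2319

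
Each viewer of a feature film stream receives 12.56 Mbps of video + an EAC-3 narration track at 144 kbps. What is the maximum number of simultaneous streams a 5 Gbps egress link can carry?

393

Audio: 144 kbps = 0.144 Mbps.
Per-viewer media rate: 12.704 Mbps.
5 Gbps = 5,000 Mbps; 5,000 / 12.704 = 393.58 → 393 viewers.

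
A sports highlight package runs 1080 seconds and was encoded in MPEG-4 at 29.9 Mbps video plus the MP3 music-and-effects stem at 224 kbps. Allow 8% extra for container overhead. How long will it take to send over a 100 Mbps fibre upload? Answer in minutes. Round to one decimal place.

5.9 minutes

Audio: 224 kbps = 0.224 Mbps.
Total bitrate: 30.124 Mbps.
File: 30.124 Mbps × 1080 s = 32533.9 Mb.
With 8% container overhead: ×1.08. → 35136.6 Mb.
At 100 Mbps: 35136.6 / 100 = 351.4 s ≈ 5.86 minutes.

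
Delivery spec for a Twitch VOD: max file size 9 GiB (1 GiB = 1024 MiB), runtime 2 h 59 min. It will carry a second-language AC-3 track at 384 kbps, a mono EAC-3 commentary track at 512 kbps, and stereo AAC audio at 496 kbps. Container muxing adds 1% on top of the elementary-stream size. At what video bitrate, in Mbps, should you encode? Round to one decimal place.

Budget: 9 GiB = 77309.4 Mb.
Stream payload after overhead: 77309.4 / 1.01 = 76544.0 Mb.
2 h 59 min = 179 min = 10740 s
Total bitrate budget: 76544.0 Mb / 10740 s = 7.127 Mbps.
Audio total: 384 + 512 + 496 = 1392 kbps = 1.392 Mbps.
Video: 7.127 − 1.392 = 5.735 Mbps.

5.7 Mbps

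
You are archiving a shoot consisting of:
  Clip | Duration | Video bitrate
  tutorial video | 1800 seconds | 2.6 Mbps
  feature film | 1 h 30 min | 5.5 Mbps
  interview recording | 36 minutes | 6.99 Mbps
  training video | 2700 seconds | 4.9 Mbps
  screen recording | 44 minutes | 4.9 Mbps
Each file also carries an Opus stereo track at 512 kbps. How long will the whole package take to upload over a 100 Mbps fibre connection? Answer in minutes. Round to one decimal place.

13.9 minutes

Audio: 512 kbps = 0.512 Mbps.
tutorial video: 3.112 Mbps × 1800 s = 5601.6 Mb
feature film: 6.012 Mbps × 5400 s = 32464.8 Mb
interview recording: 7.502 Mbps × 2160 s = 16204.3 Mb
training video: 5.412 Mbps × 2700 s = 14612.4 Mb
screen recording: 5.412 Mbps × 2640 s = 14287.7 Mb
Total: 83170.8 Mb = 10396.4 MB.
At 100 Mbps: 83170.8 / 100 = 832 s ≈ 13.9 minutes.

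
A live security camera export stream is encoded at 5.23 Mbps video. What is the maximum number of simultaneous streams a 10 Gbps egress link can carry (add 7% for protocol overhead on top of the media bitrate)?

On the wire with 7% overhead: 5.596 Mbps.
10 Gbps = 10,000 Mbps; 10,000 / 5.596 = 1786.96 → 1786 viewers.

1786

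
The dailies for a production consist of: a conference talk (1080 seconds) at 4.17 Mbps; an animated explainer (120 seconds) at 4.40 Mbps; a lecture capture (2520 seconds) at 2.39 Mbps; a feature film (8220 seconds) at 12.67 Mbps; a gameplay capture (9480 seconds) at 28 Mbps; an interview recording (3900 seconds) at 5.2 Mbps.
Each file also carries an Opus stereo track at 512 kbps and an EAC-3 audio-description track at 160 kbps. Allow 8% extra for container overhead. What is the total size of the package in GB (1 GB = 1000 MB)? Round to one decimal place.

Audio total: 512 + 160 = 672 kbps = 0.672 Mbps.
conference talk: 4.842 Mbps × 1080 s × 1.08 = 5647.7 Mb
animated explainer: 5.072 Mbps × 120 s × 1.08 = 657.3 Mb
lecture capture: 3.062 Mbps × 2520 s × 1.08 = 8333.5 Mb
feature film: 13.342 Mbps × 8220 s × 1.08 = 118444.9 Mb
gameplay capture: 28.672 Mbps × 9480 s × 1.08 = 293555.4 Mb
interview recording: 5.872 Mbps × 3900 s × 1.08 = 24732.9 Mb
Total: 451371.8 Mb = 56421.5 MB.
= 56.42 GB.

56.4 GB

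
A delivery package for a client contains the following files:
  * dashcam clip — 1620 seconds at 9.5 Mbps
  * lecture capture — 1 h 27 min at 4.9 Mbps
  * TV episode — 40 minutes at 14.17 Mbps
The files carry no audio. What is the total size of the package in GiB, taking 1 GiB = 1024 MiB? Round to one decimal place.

8.7 GiB

dashcam clip: 9.500 Mbps × 1620 s = 15390.0 Mb
lecture capture: 4.900 Mbps × 5220 s = 25578.0 Mb
TV episode: 14.170 Mbps × 2400 s = 34008.0 Mb
Total: 74976.0 Mb = 9372.0 MB.
= 8.728 GiB.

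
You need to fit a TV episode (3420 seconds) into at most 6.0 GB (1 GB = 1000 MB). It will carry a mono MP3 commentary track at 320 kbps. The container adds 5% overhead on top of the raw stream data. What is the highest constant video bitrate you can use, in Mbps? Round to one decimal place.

13.0 Mbps

Budget: 6.0 GB = 48000.0 Mb.
Stream payload after overhead: 48000.0 / 1.05 = 45714.3 Mb.
Total bitrate budget: 45714.3 Mb / 3420 s = 13.367 Mbps.
Audio: 320 kbps = 0.320 Mbps.
Video: 13.367 − 0.320 = 13.047 Mbps.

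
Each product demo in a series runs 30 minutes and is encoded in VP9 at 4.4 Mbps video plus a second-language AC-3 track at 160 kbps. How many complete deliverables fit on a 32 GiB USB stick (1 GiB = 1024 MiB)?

33

30 min = 1800 s
Audio: 160 kbps = 0.160 Mbps.
Total bitrate: 4.560 Mbps.
Per item: 4.560 Mbps × 1800 s = 8,208 Mb = 1,026 MB.
Capacity: 32 GiB = 274,878 Mb; 33.49 items → 33 complete.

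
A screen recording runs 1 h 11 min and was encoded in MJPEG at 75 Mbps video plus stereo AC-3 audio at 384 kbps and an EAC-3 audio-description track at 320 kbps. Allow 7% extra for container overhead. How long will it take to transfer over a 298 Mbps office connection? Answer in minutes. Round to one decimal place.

19.3 minutes

1 h 11 min = 71 min = 4260 s
Audio total: 384 + 320 = 704 kbps = 0.704 Mbps.
Total bitrate: 75.704 Mbps.
File: 75.704 Mbps × 4260 s = 322499.0 Mb.
With 7% container overhead: ×1.07. → 345074.0 Mb.
At 298 Mbps: 345074.0 / 298 = 1158.0 s ≈ 19.3 minutes.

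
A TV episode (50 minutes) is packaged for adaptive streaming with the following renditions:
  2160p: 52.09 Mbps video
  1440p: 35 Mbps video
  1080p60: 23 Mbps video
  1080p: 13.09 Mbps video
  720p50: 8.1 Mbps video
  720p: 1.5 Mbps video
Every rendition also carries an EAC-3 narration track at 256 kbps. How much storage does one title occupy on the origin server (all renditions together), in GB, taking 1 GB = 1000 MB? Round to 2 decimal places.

50 min = 3000 s
Audio: 256 kbps = 0.256 Mbps.
Sum of rendition bitrates: (52.09+0.256) + (35+0.256) + (23+0.256) + (13.09+0.256) + (8.1+0.256) + (1.5+0.256) = 134.316 Mbps.
× 3000 s = 402,948 Mb = 50,368 MB = 50.37 GB.

50.37 GB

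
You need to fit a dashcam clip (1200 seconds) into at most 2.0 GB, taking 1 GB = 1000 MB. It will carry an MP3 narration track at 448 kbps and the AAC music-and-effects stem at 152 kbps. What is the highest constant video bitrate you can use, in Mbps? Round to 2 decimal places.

Budget: 2.0 GB = 16000.0 Mb.
Total bitrate budget: 16000.0 Mb / 1200 s = 13.333 Mbps.
Audio total: 448 + 152 = 600 kbps = 0.600 Mbps.
Video: 13.333 − 0.600 = 12.733 Mbps.

12.73 Mbps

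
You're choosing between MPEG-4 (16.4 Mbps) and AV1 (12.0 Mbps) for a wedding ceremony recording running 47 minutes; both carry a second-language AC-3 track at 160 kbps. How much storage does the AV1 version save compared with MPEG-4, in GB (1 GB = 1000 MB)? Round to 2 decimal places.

47 min = 2820 s
Audio: 160 kbps = 0.160 Mbps.
MPEG-4: 16.560 Mbps × 2820 s = 46699.2 Mb = 5.837 GB.
AV1: 12.160 Mbps × 2820 s = 34291.2 Mb = 4.286 GB.
Saving: 5.837 − 4.286 = 1.551 GB.

1.55 GB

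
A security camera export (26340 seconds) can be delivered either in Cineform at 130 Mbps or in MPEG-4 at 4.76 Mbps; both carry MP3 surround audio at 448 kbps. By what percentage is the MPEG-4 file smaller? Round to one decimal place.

96.0%

Audio: 448 kbps = 0.448 Mbps.
Cineform: 130.448 Mbps × 26340 s = 3436000.3 Mb = 429.500 GB.
MPEG-4: 5.208 Mbps × 26340 s = 137178.7 Mb = 17.147 GB.
Reduction: (1 − 17.147/429.500) × 100 = 96.01%.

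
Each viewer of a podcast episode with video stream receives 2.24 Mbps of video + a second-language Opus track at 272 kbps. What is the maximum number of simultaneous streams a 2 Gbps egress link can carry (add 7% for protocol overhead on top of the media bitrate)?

744

Audio: 272 kbps = 0.272 Mbps.
Per-viewer media rate: 2.512 Mbps.
On the wire with 7% overhead: 2.688 Mbps.
2 Gbps = 2,000 Mbps; 2,000 / 2.688 = 744.09 → 744 viewers.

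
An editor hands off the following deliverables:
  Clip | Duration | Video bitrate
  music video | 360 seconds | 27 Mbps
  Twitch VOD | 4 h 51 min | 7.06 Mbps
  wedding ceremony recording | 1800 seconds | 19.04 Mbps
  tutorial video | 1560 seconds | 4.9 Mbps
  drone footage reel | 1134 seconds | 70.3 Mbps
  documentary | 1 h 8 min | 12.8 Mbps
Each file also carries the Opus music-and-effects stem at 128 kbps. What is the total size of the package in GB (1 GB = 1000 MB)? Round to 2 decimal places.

38.78 GB

Audio: 128 kbps = 0.128 Mbps.
music video: 27.128 Mbps × 360 s = 9766.1 Mb
Twitch VOD: 7.188 Mbps × 17460 s = 125502.5 Mb
wedding ceremony recording: 19.168 Mbps × 1800 s = 34502.4 Mb
tutorial video: 5.028 Mbps × 1560 s = 7843.7 Mb
drone footage reel: 70.428 Mbps × 1134 s = 79865.4 Mb
documentary: 12.928 Mbps × 4080 s = 52746.2 Mb
Total: 310226.2 Mb = 38778.3 MB.
= 38.78 GB.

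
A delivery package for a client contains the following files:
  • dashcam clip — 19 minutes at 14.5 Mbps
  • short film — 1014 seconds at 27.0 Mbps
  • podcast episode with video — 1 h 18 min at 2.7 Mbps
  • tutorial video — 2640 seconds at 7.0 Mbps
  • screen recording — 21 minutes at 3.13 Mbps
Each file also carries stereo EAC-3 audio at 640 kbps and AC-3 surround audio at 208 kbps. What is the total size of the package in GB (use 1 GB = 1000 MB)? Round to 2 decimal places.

11.01 GB

Audio total: 640 + 208 = 848 kbps = 0.848 Mbps.
dashcam clip: 15.348 Mbps × 1140 s = 17496.7 Mb
short film: 27.848 Mbps × 1014 s = 28237.9 Mb
podcast episode with video: 3.548 Mbps × 4680 s = 16604.6 Mb
tutorial video: 7.848 Mbps × 2640 s = 20718.7 Mb
screen recording: 3.978 Mbps × 1260 s = 5012.3 Mb
Total: 88070.2 Mb = 11008.8 MB.
= 11.01 GB.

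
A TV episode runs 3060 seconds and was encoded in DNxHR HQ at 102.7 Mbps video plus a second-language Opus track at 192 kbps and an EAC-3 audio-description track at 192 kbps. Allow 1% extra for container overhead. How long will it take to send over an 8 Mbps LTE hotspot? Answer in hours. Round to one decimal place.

Audio total: 192 + 192 = 384 kbps = 0.384 Mbps.
Total bitrate: 103.084 Mbps.
File: 103.084 Mbps × 3060 s = 315437.0 Mb.
With 1% container overhead: ×1.01. → 318591.4 Mb.
At 8 Mbps: 318591.4 / 8 = 39823.9 s ≈ 11.1 hours.

11.1 hours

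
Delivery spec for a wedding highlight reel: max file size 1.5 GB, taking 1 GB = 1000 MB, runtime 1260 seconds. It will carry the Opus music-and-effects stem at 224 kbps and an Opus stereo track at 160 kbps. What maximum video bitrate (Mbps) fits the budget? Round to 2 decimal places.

Budget: 1.5 GB = 12000.0 Mb.
Total bitrate budget: 12000.0 Mb / 1260 s = 9.524 Mbps.
Audio total: 224 + 160 = 384 kbps = 0.384 Mbps.
Video: 9.524 − 0.384 = 9.140 Mbps.

9.14 Mbps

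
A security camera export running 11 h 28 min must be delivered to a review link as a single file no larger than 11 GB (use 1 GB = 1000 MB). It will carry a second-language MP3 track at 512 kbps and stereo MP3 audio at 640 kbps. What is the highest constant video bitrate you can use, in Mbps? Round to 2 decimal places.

Budget: 11 GB = 88000.0 Mb.
11 h 28 min = 688 min = 41280 s
Total bitrate budget: 88000.0 Mb / 41280 s = 2.132 Mbps.
Audio total: 512 + 640 = 1152 kbps = 1.152 Mbps.
Video: 2.132 − 1.152 = 0.980 Mbps.

0.98 Mbps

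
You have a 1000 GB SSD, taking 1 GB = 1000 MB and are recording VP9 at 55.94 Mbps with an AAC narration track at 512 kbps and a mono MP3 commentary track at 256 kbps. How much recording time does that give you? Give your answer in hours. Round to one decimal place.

39.2 hours

Audio total: 512 + 256 = 768 kbps = 0.768 Mbps.
Total bitrate: 55.94 + 0.768 = 56.708 Mbps.
Capacity: 1000 GB = 8,000,000 Mb.
Recording time: 8,000,000 / 56.708 = 141,074 s ≈ 39.2 hours.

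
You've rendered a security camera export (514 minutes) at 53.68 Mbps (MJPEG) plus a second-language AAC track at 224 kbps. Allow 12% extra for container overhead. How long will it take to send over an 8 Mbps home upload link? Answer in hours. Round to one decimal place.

514 min = 30840 s
Audio: 224 kbps = 0.224 Mbps.
Total bitrate: 53.904 Mbps.
File: 53.904 Mbps × 30840 s = 1662399.4 Mb.
With 12% container overhead: ×1.12. → 1861887.3 Mb.
At 8 Mbps: 1861887.3 / 8 = 232735.9 s ≈ 64.6 hours.

64.6 hours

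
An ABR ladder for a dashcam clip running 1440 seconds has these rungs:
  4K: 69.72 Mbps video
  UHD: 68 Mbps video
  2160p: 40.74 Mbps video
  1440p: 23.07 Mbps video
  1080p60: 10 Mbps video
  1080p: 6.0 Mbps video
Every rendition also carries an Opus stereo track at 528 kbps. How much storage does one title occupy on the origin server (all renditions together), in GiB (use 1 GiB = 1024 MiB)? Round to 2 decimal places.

Audio: 528 kbps = 0.528 Mbps.
Sum of rendition bitrates: (69.72+0.528) + (68+0.528) + (40.74+0.528) + (23.07+0.528) + (10+0.528) + (6.0+0.528) = 220.698 Mbps.
× 1440 s = 317,805 Mb = 39,726 MB = 37.00 GiB.

37.00 GiB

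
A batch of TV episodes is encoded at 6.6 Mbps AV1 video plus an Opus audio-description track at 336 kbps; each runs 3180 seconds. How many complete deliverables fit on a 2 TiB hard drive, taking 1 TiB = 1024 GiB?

Audio: 336 kbps = 0.336 Mbps.
Total bitrate: 6.936 Mbps.
Per item: 6.936 Mbps × 3180 s = 22,056 Mb = 2,757 MB.
Capacity: 2 TiB = 17,592,186 Mb; 797.60 items → 797 complete.

797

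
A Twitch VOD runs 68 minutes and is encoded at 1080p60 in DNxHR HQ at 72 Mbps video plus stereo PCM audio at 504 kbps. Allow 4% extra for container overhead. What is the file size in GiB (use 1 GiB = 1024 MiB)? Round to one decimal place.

35.8 GiB

68 min = 4080 s
Audio: 504 kbps = 0.504 Mbps.
Total bitrate: 72 + 0.504 = 72.504 Mbps.
Stream data: 72.504 Mbps × 4080 s = 295816.3 Mb.
With 4% container overhead: ×1.04.
307,649 Mb = 38,456,121,600 bytes ÷ 1,073,741,824 = 35.82 GiB.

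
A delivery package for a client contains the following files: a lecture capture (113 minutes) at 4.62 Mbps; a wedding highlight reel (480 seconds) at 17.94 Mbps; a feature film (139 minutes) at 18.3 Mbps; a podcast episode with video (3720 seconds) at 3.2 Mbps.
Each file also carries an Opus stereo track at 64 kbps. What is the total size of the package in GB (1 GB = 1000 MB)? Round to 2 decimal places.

Audio: 64 kbps = 0.064 Mbps.
lecture capture: 4.684 Mbps × 6780 s = 31757.5 Mb
wedding highlight reel: 18.004 Mbps × 480 s = 8641.9 Mb
feature film: 18.364 Mbps × 8340 s = 153155.8 Mb
podcast episode with video: 3.264 Mbps × 3720 s = 12142.1 Mb
Total: 205697.3 Mb = 25712.2 MB.
= 25.71 GB.

25.71 GB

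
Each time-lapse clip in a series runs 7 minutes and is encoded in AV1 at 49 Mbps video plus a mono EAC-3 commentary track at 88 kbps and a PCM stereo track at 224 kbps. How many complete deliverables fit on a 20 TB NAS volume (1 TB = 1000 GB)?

7 min = 420 s
Audio total: 88 + 224 = 312 kbps = 0.312 Mbps.
Total bitrate: 49.312 Mbps.
Per item: 49.312 Mbps × 420 s = 20,711 Mb = 2,589 MB.
Capacity: 20 TB = 160,000,000 Mb; 7725.35 items → 7725 complete.

7725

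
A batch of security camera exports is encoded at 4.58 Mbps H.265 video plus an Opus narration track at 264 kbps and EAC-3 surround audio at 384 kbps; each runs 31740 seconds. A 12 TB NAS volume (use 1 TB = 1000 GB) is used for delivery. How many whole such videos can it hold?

Audio total: 264 + 384 = 648 kbps = 0.648 Mbps.
Total bitrate: 5.228 Mbps.
Per item: 5.228 Mbps × 31740 s = 165,937 Mb = 20,742 MB.
Capacity: 12 TB = 96,000,000 Mb; 578.53 items → 578 complete.

578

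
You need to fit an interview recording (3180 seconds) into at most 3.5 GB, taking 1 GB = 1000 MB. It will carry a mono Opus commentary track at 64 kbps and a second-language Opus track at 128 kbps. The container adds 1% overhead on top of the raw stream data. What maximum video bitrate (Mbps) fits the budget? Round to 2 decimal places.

8.53 Mbps

Budget: 3.5 GB = 28000.0 Mb.
Stream payload after overhead: 28000.0 / 1.01 = 27722.8 Mb.
Total bitrate budget: 27722.8 Mb / 3180 s = 8.718 Mbps.
Audio total: 64 + 128 = 192 kbps = 0.192 Mbps.
Video: 8.718 − 0.192 = 8.526 Mbps.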